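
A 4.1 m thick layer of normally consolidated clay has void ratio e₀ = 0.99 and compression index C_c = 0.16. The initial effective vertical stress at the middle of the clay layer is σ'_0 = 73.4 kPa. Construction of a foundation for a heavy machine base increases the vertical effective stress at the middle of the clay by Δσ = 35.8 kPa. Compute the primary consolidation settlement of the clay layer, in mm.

Final effective stress: σ'_f = σ'_0 + Δσ = 73.4 + 35.8 = 109.2 kPa.
Normally consolidated clay, so the full stress increment lies on the virgin compression line:
S_c = C_c·H/(1+e₀)·log₁₀(σ'_f/σ'_0) = 0.16×4.1/(1+0.99)×log₁₀(109.2/73.4)
    = 0.32965 × 0.17253 = 0.05687 m

S_c ≈ 56.9 mm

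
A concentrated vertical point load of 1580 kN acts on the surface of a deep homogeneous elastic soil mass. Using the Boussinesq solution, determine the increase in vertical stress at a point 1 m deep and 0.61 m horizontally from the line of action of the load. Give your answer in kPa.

Boussinesq vertical stress below a point load on an elastic half-space:
Δσ_z = 3P/(2πz²) · [1 + (r/z)²]^(−5/2)
r/z = 0.61/1 = 0.61; [1+(r/z)²]^(−5/2) = 0.45346.
Δσ_z = 3×1580/(2π×1²) × 0.45346 = 754.39 × 0.45346 = 342.1 kPa

Δσ_z ≈ 342 kPa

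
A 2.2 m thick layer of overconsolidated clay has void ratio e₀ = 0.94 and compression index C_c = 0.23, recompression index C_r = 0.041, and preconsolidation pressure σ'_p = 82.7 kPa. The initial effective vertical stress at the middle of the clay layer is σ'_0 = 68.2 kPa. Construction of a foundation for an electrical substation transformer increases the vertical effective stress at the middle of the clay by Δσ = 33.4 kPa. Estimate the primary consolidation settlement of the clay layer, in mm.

Final effective stress: σ'_f = 68.2 + 33.4 = 101.6 kPa.
σ'_f = 101.6 > σ'_p = 82.7 kPa, so the stress path crosses the preconsolidation pressure — recompression up to σ'_p, then virgin compression beyond:
S_c = H/(1+e₀)·[C_r·log₁₀(σ'_p/σ'_0) + C_c·log₁₀(σ'_f/σ'_p)]
    = 2.2/1.94 × [0.041×log₁₀(82.7/68.2) + 0.23×log₁₀(101.6/82.7)]
    = 1.134 × [0.0034326 + 0.020559] = 0.02721 m

S_c ≈ 27.2 mm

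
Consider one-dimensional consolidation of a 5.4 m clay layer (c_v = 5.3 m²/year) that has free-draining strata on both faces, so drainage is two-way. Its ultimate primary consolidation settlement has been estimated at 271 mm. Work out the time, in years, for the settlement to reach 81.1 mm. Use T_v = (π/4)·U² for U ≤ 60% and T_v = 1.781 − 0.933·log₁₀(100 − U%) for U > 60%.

t ≈ 0.0967 years

Drainage path length: H_d = H/2 = 2.7 m (double drainage).
U = S(t)/S_ult = 81.1/271 = 0.2993.
U ≤ 60%: T_v = (π/4)·U² = (π/4)×0.29926² = 0.070338.
t = T_v·H_d²/c_v = 0.070338×2.7²/5.3 = 0.09675 years.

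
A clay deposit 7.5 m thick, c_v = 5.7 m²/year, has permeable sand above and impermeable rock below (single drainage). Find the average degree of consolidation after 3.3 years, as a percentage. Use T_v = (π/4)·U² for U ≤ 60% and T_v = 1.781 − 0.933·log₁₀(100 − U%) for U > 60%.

Drainage path length: H_d = H = 7.5 m (single drainage).
T_v = c_v·t/H_d² = 5.7×3.3/7.5² = 0.3344.
T_v = 0.3344 corresponds to the U > 60% branch:
U = 1 − 10^((1.781 − T_v)/0.933)/100 = 0.6448

U ≈ 64.5 %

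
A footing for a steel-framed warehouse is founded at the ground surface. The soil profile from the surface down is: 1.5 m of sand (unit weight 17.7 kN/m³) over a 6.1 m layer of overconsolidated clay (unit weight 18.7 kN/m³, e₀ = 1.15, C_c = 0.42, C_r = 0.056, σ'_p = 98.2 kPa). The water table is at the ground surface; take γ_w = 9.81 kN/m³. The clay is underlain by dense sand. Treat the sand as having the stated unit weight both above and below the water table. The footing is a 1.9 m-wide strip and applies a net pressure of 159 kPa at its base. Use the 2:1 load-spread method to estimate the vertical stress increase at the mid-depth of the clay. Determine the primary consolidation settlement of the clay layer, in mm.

Mid-depth of clay below the ground surface: z = 1.5 + 6.1/2 = 4.55 m.
Total vertical stress at mid-clay: σ_v = 17.7×1.5 + 18.7×3.05 = 83.585 kPa.
Pore pressure: u = 9.81×(4.55 − 0) = 44.636 kPa.
Initial effective stress: σ'_0 = σ_v − u = 83.585 − 44.636 = 38.949 kPa.
Stress increase at mid-clay by the 2:1 spreading method:
Δσ = qB/(B+z) = 159×1.9/(1.9+4.55) = 46.837 kPa
Final effective stress: σ'_f = 38.949 + 46.837 = 85.786 kPa.
σ'_f = 85.786 ≤ σ'_p = 98.2 kPa, so the clay remains overconsolidated and only the recompression index applies:
S_c = C_r·H/(1+e₀)·log₁₀(σ'_f/σ'_0) = 0.056×6.1/2.15×log₁₀(85.786/38.949)
    = 0.15888 × 0.34292 = 0.05448 m

S_c ≈ 54.5 mm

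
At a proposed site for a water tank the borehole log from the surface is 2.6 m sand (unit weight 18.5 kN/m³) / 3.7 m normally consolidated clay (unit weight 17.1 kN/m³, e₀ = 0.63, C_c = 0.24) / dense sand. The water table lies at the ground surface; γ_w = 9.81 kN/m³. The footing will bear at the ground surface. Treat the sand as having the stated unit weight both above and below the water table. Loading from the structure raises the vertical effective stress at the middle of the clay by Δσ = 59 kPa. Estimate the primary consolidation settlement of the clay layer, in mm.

Mid-depth of clay below the ground surface: z = 2.6 + 3.7/2 = 4.45 m.
Total vertical stress at mid-clay: σ_v = 18.5×2.6 + 17.1×1.85 = 79.735 kPa.
Pore pressure: u = 9.81×(4.45 − 0) = 43.655 kPa.
Initial effective stress: σ'_0 = σ_v − u = 79.735 − 43.655 = 36.08 kPa.
Final effective stress: σ'_f = σ'_0 + Δσ = 36.08 + 59 = 95.08 kPa.
Normally consolidated clay, so the full stress increment lies on the virgin compression line:
S_c = C_c·H/(1+e₀)·log₁₀(σ'_f/σ'_0) = 0.24×3.7/(1+0.63)×log₁₀(95.08/36.08)
    = 0.54479 × 0.42082 = 0.2293 m

S_c ≈ 229 mm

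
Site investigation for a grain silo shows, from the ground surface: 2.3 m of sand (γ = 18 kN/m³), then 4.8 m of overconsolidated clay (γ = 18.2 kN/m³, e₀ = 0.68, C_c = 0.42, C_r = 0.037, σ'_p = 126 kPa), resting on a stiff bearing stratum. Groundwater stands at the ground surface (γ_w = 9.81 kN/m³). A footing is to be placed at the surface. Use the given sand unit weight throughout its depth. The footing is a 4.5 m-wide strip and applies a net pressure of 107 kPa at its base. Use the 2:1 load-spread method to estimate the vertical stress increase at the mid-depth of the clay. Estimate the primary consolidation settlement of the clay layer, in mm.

S_c ≈ 39.1 mm

Mid-depth of clay below the ground surface: z = 2.3 + 4.8/2 = 4.7 m.
Total vertical stress at mid-clay: σ_v = 18×2.3 + 18.2×2.4 = 85.08 kPa.
Pore pressure: u = 9.81×(4.7 − 0) = 46.107 kPa.
Initial effective stress: σ'_0 = σ_v − u = 85.08 − 46.107 = 38.973 kPa.
Stress increase at mid-clay by the 2:1 spreading method:
Δσ = qB/(B+z) = 107×4.5/(4.5+4.7) = 52.337 kPa
Final effective stress: σ'_f = 38.973 + 52.337 = 91.31 kPa.
σ'_f = 91.31 ≤ σ'_p = 126 kPa, so the clay remains overconsolidated and only the recompression index applies:
S_c = C_r·H/(1+e₀)·log₁₀(σ'_f/σ'_0) = 0.037×4.8/1.68×log₁₀(91.31/38.973)
    = 0.10571 × 0.36975 = 0.03909 m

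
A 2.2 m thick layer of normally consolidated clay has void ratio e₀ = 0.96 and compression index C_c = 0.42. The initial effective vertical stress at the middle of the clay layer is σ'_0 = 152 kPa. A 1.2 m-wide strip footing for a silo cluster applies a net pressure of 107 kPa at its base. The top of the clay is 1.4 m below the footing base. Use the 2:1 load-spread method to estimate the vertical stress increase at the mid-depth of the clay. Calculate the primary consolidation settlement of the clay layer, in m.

Mid-depth of clay below the footing base: z = 1.4 + 2.2/2 = 2.5 m.
Stress increase at mid-clay by the 2:1 spreading method:
Δσ = qB/(B+z) = 107×1.2/(1.2+2.5) = 34.703 kPa
Final effective stress: σ'_f = σ'_0 + Δσ = 152 + 34.703 = 186.7 kPa.
Normally consolidated clay, so the full stress increment lies on the virgin compression line:
S_c = C_c·H/(1+e₀)·log₁₀(σ'_f/σ'_0) = 0.42×2.2/(1+0.96)×log₁₀(186.7/152)
    = 0.47143 × 0.089301 = 0.0421 m

S_c ≈ 0.0421 m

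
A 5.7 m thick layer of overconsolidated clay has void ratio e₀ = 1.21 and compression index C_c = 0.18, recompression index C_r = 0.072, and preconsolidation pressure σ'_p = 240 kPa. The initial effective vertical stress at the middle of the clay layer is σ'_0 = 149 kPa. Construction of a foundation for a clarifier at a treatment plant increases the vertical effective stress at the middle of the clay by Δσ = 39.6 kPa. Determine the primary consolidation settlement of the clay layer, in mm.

Final effective stress: σ'_f = 149 + 39.6 = 188.6 kPa.
σ'_f = 188.6 ≤ σ'_p = 240 kPa, so the clay remains overconsolidated and only the recompression index applies:
S_c = C_r·H/(1+e₀)·log₁₀(σ'_f/σ'_0) = 0.072×5.7/2.21×log₁₀(188.6/149)
    = 0.1857 × 0.10236 = 0.01901 m

S_c ≈ 19 mm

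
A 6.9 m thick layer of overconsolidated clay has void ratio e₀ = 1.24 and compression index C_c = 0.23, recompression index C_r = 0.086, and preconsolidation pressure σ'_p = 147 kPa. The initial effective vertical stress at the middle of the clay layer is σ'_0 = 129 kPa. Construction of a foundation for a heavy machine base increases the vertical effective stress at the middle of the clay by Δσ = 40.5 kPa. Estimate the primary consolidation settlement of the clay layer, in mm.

S_c ≈ 58.8 mm

Final effective stress: σ'_f = 129 + 40.5 = 169.5 kPa.
σ'_f = 169.5 > σ'_p = 147 kPa, so the stress path crosses the preconsolidation pressure — recompression up to σ'_p, then virgin compression beyond:
S_c = H/(1+e₀)·[C_r·log₁₀(σ'_p/σ'_0) + C_c·log₁₀(σ'_f/σ'_p)]
    = 6.9/2.24 × [0.086×log₁₀(147/129) + 0.23×log₁₀(169.5/147)]
    = 3.0804 × [0.0048786 + 0.014226] = 0.05885 m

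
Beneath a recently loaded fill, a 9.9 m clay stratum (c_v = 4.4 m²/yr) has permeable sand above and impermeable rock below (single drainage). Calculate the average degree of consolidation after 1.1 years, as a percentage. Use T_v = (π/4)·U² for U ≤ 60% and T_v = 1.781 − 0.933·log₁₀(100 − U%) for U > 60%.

Drainage path length: H_d = H = 9.9 m (single drainage).
T_v = c_v·t/H_d² = 4.4×1.1/9.9² = 0.049383.
T_v = 0.049383 corresponds to the U ≤ 60% branch:
U = √(4T_v/π) = 0.2508

U ≈ 25.1 %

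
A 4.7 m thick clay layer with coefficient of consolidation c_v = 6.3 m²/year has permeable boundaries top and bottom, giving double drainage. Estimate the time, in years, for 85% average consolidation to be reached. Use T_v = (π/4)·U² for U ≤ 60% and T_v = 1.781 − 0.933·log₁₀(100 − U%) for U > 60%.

Drainage path length: H_d = H/2 = 2.35 m (double drainage).
U > 60%: T_v = 1.781 − 0.933·log₁₀(100 − 85) = 0.68371.
t = T_v·H_d²/c_v = 0.68371×2.35²/6.3 = 0.5993 years.

t ≈ 0.599 years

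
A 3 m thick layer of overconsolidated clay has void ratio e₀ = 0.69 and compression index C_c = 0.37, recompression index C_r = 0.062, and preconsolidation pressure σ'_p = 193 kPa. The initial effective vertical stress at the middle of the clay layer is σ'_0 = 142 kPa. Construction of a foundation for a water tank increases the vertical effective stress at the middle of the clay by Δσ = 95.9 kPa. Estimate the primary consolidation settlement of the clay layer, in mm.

S_c ≈ 74.3 mm

Final effective stress: σ'_f = 142 + 95.9 = 237.9 kPa.
σ'_f = 237.9 > σ'_p = 193 kPa, so the stress path crosses the preconsolidation pressure — recompression up to σ'_p, then virgin compression beyond:
S_c = H/(1+e₀)·[C_r·log₁₀(σ'_p/σ'_0) + C_c·log₁₀(σ'_f/σ'_p)]
    = 3/1.69 × [0.062×log₁₀(193/142) + 0.37×log₁₀(237.9/193)]
    = 1.7751 × [0.0082627 + 0.03361] = 0.07433 m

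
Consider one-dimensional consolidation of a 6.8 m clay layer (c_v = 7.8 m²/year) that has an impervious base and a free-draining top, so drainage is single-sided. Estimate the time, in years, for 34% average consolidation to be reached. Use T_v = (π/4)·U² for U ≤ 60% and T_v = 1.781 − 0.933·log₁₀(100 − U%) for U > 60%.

t ≈ 0.538 years

Drainage path length: H_d = H = 6.8 m (single drainage).
U ≤ 60%: T_v = (π/4)·U² = (π/4)×0.34² = 0.090792.
t = T_v·H_d²/c_v = 0.090792×6.8²/7.8 = 0.5382 years.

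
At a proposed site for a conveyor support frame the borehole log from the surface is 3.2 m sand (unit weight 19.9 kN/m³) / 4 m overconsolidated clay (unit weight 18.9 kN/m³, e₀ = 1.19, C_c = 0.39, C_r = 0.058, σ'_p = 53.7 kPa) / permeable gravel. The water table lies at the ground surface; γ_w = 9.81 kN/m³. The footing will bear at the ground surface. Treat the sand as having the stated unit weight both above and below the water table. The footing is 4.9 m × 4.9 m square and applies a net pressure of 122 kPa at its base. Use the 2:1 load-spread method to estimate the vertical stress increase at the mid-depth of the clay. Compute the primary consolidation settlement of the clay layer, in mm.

S_c ≈ 123 mm

Mid-depth of clay below the ground surface: z = 3.2 + 4/2 = 5.2 m.
Total vertical stress at mid-clay: σ_v = 19.9×3.2 + 18.9×2 = 101.48 kPa.
Pore pressure: u = 9.81×(5.2 − 0) = 51.012 kPa.
Initial effective stress: σ'_0 = σ_v − u = 101.48 − 51.012 = 50.468 kPa.
Stress increase at mid-clay by the 2:1 spreading method:
Δσ = qBL/((B+z)(L+z)) = 122×4.9×4.9/((4.9+5.2)(4.9+5.2)) = 28.715 kPa
Final effective stress: σ'_f = 50.468 + 28.715 = 79.183 kPa.
σ'_f = 79.183 > σ'_p = 53.7 kPa, so the stress path crosses the preconsolidation pressure — recompression up to σ'_p, then virgin compression beyond:
S_c = H/(1+e₀)·[C_r·log₁₀(σ'_p/σ'_0) + C_c·log₁₀(σ'_f/σ'_p)]
    = 4/2.19 × [0.058×log₁₀(53.7/50.468) + 0.39×log₁₀(79.183/53.7)]
    = 1.8265 × [0.0015636 + 0.065776] = 0.123 m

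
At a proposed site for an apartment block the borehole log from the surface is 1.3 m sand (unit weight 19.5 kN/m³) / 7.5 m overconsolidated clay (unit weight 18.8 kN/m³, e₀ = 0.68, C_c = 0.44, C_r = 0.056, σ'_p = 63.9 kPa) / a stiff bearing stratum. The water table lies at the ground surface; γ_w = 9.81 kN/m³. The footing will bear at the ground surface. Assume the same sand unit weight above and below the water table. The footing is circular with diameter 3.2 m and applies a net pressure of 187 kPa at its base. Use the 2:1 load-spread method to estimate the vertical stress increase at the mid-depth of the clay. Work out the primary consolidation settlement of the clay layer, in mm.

Mid-depth of clay below the ground surface: z = 1.3 + 7.5/2 = 5.05 m.
Total vertical stress at mid-clay: σ_v = 19.5×1.3 + 18.8×3.75 = 95.85 kPa.
Pore pressure: u = 9.81×(5.05 − 0) = 49.541 kPa.
Initial effective stress: σ'_0 = σ_v − u = 95.85 − 49.541 = 46.309 kPa.
Stress increase at mid-clay by the 2:1 spreading method:
Δσ ≈ qD²/(D+z)² = 187×3.2²/(3.2+5.05)² = 28.134 kPa
Final effective stress: σ'_f = 46.309 + 28.134 = 74.443 kPa.
σ'_f = 74.443 > σ'_p = 63.9 kPa, so the stress path crosses the preconsolidation pressure — recompression up to σ'_p, then virgin compression beyond:
S_c = H/(1+e₀)·[C_r·log₁₀(σ'_p/σ'_0) + C_c·log₁₀(σ'_f/σ'_p)]
    = 7.5/1.68 × [0.056×log₁₀(63.9/46.309) + 0.44×log₁₀(74.443/63.9)]
    = 4.4643 × [0.0078308 + 0.029182] = 0.1652 m

S_c ≈ 165 mm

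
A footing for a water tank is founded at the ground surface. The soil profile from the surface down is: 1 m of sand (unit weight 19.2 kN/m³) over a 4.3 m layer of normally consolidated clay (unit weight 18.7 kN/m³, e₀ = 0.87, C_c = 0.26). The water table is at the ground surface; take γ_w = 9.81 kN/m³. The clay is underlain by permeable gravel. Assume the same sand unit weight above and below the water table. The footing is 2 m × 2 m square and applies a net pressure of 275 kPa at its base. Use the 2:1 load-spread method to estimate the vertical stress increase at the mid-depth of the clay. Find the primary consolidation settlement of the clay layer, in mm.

S_c ≈ 233 mm

Mid-depth of clay below the ground surface: z = 1 + 4.3/2 = 3.15 m.
Total vertical stress at mid-clay: σ_v = 19.2×1 + 18.7×2.15 = 59.405 kPa.
Pore pressure: u = 9.81×(3.15 − 0) = 30.902 kPa.
Initial effective stress: σ'_0 = σ_v − u = 59.405 − 30.902 = 28.503 kPa.
Stress increase at mid-clay by the 2:1 spreading method:
Δσ = qBL/((B+z)(L+z)) = 275×2×2/((2+3.15)(2+3.15)) = 41.474 kPa
Final effective stress: σ'_f = σ'_0 + Δσ = 28.503 + 41.474 = 69.977 kPa.
Normally consolidated clay, so the full stress increment lies on the virgin compression line:
S_c = C_c·H/(1+e₀)·log₁₀(σ'_f/σ'_0) = 0.26×4.3/(1+0.87)×log₁₀(69.977/28.503)
    = 0.59786 × 0.39006 = 0.2332 m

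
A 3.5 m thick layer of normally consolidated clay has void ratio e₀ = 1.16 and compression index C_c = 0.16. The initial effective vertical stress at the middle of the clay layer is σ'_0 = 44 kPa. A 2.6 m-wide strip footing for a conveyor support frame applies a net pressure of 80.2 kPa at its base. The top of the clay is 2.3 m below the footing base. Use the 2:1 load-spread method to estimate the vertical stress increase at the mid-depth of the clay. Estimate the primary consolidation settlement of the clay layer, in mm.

Mid-depth of clay below the footing base: z = 2.3 + 3.5/2 = 4.05 m.
Stress increase at mid-clay by the 2:1 spreading method:
Δσ = qB/(B+z) = 80.2×2.6/(2.6+4.05) = 31.356 kPa
Final effective stress: σ'_f = σ'_0 + Δσ = 44 + 31.356 = 75.356 kPa.
Normally consolidated clay, so the full stress increment lies on the virgin compression line:
S_c = C_c·H/(1+e₀)·log₁₀(σ'_f/σ'_0) = 0.16×3.5/(1+1.16)×log₁₀(75.356/44)
    = 0.25926 × 0.23367 = 0.06058 m

S_c ≈ 60.6 mm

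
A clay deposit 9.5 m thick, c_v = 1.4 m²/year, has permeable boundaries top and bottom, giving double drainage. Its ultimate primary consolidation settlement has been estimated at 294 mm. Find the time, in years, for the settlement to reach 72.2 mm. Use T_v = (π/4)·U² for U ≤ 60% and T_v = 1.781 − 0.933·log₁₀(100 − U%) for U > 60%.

Drainage path length: H_d = H/2 = 4.75 m (double drainage).
U = S(t)/S_ult = 72.2/294 = 0.2456.
U ≤ 60%: T_v = (π/4)·U² = (π/4)×0.24558² = 0.047366.
t = T_v·H_d²/c_v = 0.047366×4.75²/1.4 = 0.7634 years.

t ≈ 0.763 years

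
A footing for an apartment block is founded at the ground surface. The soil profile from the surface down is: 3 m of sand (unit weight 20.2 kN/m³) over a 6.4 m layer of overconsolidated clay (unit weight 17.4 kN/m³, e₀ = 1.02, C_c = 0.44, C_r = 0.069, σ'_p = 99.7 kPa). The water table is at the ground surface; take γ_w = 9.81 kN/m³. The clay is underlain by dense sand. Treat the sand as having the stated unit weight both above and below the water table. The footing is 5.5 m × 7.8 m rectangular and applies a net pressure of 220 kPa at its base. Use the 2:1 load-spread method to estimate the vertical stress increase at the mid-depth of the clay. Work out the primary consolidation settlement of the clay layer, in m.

S_c ≈ 0.132 m

Mid-depth of clay below the ground surface: z = 3 + 6.4/2 = 6.2 m.
Total vertical stress at mid-clay: σ_v = 20.2×3 + 17.4×3.2 = 116.28 kPa.
Pore pressure: u = 9.81×(6.2 − 0) = 60.822 kPa.
Initial effective stress: σ'_0 = σ_v − u = 116.28 − 60.822 = 55.458 kPa.
Stress increase at mid-clay by the 2:1 spreading method:
Δσ = qBL/((B+z)(L+z)) = 220×5.5×7.8/((5.5+6.2)(7.8+6.2)) = 57.619 kPa
Final effective stress: σ'_f = 55.458 + 57.619 = 113.08 kPa.
σ'_f = 113.08 > σ'_p = 99.7 kPa, so the stress path crosses the preconsolidation pressure — recompression up to σ'_p, then virgin compression beyond:
S_c = H/(1+e₀)·[C_r·log₁₀(σ'_p/σ'_0) + C_c·log₁₀(σ'_f/σ'_p)]
    = 6.4/2.02 × [0.069×log₁₀(99.7/55.458) + 0.44×log₁₀(113.08/99.7)]
    = 3.1683 × [0.017576 + 0.024064] = 0.1319 m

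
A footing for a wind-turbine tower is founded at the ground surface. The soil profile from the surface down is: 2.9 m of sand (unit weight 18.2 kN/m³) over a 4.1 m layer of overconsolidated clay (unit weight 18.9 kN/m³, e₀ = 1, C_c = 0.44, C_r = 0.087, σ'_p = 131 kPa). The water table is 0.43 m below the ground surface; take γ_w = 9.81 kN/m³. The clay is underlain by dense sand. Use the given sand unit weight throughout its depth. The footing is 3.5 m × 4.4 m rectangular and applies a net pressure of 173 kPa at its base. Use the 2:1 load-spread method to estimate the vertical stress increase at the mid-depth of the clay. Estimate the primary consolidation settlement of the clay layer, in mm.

Mid-depth of clay below the ground surface: z = 2.9 + 4.1/2 = 4.95 m.
Total vertical stress at mid-clay: σ_v = 18.2×2.9 + 18.9×2.05 = 91.525 kPa.
Pore pressure: u = 9.81×(4.95 − 0.43) = 44.341 kPa.
Initial effective stress: σ'_0 = σ_v − u = 91.525 − 44.341 = 47.184 kPa.
Stress increase at mid-clay by the 2:1 spreading method:
Δσ = qBL/((B+z)(L+z)) = 173×3.5×4.4/((3.5+4.95)(4.4+4.95)) = 33.721 kPa
Final effective stress: σ'_f = 47.184 + 33.721 = 80.905 kPa.
σ'_f = 80.905 ≤ σ'_p = 131 kPa, so the clay remains overconsolidated and only the recompression index applies:
S_c = C_r·H/(1+e₀)·log₁₀(σ'_f/σ'_0) = 0.087×4.1/2×log₁₀(80.905/47.184)
    = 0.17835 × 0.23418 = 0.04177 m

S_c ≈ 41.8 mm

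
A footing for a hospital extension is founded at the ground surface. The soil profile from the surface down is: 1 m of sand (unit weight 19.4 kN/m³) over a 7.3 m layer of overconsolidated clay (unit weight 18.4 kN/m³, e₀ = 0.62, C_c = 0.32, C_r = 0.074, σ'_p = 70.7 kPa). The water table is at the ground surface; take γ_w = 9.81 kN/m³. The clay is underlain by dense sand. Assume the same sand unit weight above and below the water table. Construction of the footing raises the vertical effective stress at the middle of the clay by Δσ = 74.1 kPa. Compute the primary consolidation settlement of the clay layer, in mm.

S_c ≈ 384 mm

Mid-depth of clay below the ground surface: z = 1 + 7.3/2 = 4.65 m.
Total vertical stress at mid-clay: σ_v = 19.4×1 + 18.4×3.65 = 86.56 kPa.
Pore pressure: u = 9.81×(4.65 − 0) = 45.617 kPa.
Initial effective stress: σ'_0 = σ_v − u = 86.56 − 45.617 = 40.943 kPa.
Final effective stress: σ'_f = 40.943 + 74.1 = 115.04 kPa.
σ'_f = 115.04 > σ'_p = 70.7 kPa, so the stress path crosses the preconsolidation pressure — recompression up to σ'_p, then virgin compression beyond:
S_c = H/(1+e₀)·[C_r·log₁₀(σ'_p/σ'_0) + C_c·log₁₀(σ'_f/σ'_p)]
    = 7.3/1.62 × [0.074×log₁₀(70.7/40.943) + 0.32×log₁₀(115.04/70.7)]
    = 4.5062 × [0.017556 + 0.067657] = 0.384 m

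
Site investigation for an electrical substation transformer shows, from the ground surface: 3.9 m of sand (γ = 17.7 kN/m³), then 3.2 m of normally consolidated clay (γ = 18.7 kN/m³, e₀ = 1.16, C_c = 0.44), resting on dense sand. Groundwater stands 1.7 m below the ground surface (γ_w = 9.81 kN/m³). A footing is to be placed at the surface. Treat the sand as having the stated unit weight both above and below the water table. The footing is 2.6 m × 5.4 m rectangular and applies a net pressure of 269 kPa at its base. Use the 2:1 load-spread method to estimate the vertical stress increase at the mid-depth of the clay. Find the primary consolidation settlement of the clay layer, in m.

Mid-depth of clay below the ground surface: z = 3.9 + 3.2/2 = 5.5 m.
Total vertical stress at mid-clay: σ_v = 17.7×3.9 + 18.7×1.6 = 98.95 kPa.
Pore pressure: u = 9.81×(5.5 − 1.7) = 37.278 kPa.
Initial effective stress: σ'_0 = σ_v − u = 98.95 − 37.278 = 61.672 kPa.
Stress increase at mid-clay by the 2:1 spreading method:
Δσ = qBL/((B+z)(L+z)) = 269×2.6×5.4/((2.6+5.5)(5.4+5.5)) = 42.777 kPa
Final effective stress: σ'_f = σ'_0 + Δσ = 61.672 + 42.777 = 104.45 kPa.
Normally consolidated clay, so the full stress increment lies on the virgin compression line:
S_c = C_c·H/(1+e₀)·log₁₀(σ'_f/σ'_0) = 0.44×3.2/(1+1.16)×log₁₀(104.45/61.672)
    = 0.65185 × 0.22882 = 0.1492 m

S_c ≈ 0.149 m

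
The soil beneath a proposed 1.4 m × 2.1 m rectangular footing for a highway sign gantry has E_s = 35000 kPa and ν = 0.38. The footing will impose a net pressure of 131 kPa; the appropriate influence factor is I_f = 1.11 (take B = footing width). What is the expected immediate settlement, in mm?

Immediate (elastic) settlement: S_e = q·B·(1−ν²)/E_s · I_f.
S_e = 131 × 1.4 × (1 − 0.38²) / 35000 × 1.11
    = 131 × 1.4 × 0.8556 / 35000 × 1.11
    = 0.004977 m = 4.977 mm

S_e ≈ 4.98 mm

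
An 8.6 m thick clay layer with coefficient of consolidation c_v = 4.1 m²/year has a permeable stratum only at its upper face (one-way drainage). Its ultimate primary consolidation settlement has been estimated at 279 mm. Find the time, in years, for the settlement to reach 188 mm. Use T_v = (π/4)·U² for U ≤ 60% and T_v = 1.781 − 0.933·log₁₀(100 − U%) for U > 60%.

Drainage path length: H_d = H = 8.6 m (single drainage).
U = S(t)/S_ult = 188/279 = 0.6738.
U > 60%: T_v = 1.781 − 0.933·log₁₀(100 − 67.384) = 0.36896.
t = T_v·H_d²/c_v = 0.36896×8.6²/4.1 = 6.656 years.

t ≈ 6.66 years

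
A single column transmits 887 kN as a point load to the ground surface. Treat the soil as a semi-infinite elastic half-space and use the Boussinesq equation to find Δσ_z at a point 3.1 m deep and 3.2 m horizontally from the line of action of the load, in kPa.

Δσ_z ≈ 7.19 kPa

Boussinesq vertical stress below a point load on an elastic half-space:
Δσ_z = 3P/(2πz²) · [1 + (r/z)²]^(−5/2)
r/z = 3.2/3.1 = 1.0323; [1+(r/z)²]^(−5/2) = 0.16308.
Δσ_z = 3×887/(2π×3.1²) × 0.16308 = 44.07 × 0.16308 = 7.187 kPa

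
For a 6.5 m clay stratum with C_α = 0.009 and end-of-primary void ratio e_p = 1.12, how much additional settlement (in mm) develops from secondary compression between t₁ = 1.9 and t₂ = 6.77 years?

S_s ≈ 15.2 mm

Secondary compression: S_s = C_α·H/(1+e_p)·log₁₀(t₂/t₁)
S_s = 0.009×6.5/(1+1.12)×log₁₀(6.77/1.9)
    = 0.02759 × 0.5518 = 0.01523 m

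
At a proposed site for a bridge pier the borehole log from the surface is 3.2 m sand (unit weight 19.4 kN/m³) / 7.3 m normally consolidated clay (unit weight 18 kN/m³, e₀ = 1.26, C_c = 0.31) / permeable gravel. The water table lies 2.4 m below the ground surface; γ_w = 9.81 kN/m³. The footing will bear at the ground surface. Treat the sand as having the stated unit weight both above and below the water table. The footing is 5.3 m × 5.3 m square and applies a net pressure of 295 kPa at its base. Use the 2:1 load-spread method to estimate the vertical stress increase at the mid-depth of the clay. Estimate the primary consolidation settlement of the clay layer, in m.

S_c ≈ 0.222 m

Mid-depth of clay below the ground surface: z = 3.2 + 7.3/2 = 6.85 m.
Total vertical stress at mid-clay: σ_v = 19.4×3.2 + 18×3.65 = 127.78 kPa.
Pore pressure: u = 9.81×(6.85 − 2.4) = 43.655 kPa.
Initial effective stress: σ'_0 = σ_v − u = 127.78 − 43.655 = 84.125 kPa.
Stress increase at mid-clay by the 2:1 spreading method:
Δσ = qBL/((B+z)(L+z)) = 295×5.3×5.3/((5.3+6.85)(5.3+6.85)) = 56.133 kPa
Final effective stress: σ'_f = σ'_0 + Δσ = 84.125 + 56.133 = 140.26 kPa.
Normally consolidated clay, so the full stress increment lies on the virgin compression line:
S_c = C_c·H/(1+e₀)·log₁₀(σ'_f/σ'_0) = 0.31×7.3/(1+1.26)×log₁₀(140.26/84.125)
    = 1.0013 × 0.22201 = 0.2223 m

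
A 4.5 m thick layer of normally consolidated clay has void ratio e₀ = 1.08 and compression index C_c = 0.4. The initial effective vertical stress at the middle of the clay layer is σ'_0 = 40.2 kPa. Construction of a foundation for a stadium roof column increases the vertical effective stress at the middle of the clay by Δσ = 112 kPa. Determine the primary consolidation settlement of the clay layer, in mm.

Final effective stress: σ'_f = σ'_0 + Δσ = 40.2 + 112 = 152.2 kPa.
Normally consolidated clay, so the full stress increment lies on the virgin compression line:
S_c = C_c·H/(1+e₀)·log₁₀(σ'_f/σ'_0) = 0.4×4.5/(1+1.08)×log₁₀(152.2/40.2)
    = 0.86538 × 0.57819 = 0.5004 m

S_c ≈ 500 mm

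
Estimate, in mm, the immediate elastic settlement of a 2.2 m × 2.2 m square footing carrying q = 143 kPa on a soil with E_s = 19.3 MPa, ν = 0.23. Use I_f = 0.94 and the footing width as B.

S_e ≈ 14.5 mm

Immediate (elastic) settlement: S_e = q·B·(1−ν²)/E_s · I_f.
E_s = 19.3 MPa = 19300 kPa.
S_e = 143 × 2.2 × (1 − 0.23²) / 19300 × 0.94
    = 143 × 2.2 × 0.9471 / 19300 × 0.94
    = 0.01451 m = 14.51 mm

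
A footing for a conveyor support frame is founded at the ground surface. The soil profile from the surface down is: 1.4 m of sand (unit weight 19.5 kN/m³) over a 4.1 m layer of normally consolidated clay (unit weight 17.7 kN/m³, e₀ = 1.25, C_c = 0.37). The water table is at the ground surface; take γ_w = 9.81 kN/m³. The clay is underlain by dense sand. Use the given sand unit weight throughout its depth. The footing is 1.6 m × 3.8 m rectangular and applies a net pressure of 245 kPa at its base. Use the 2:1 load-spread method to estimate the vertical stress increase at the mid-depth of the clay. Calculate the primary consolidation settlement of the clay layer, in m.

Mid-depth of clay below the ground surface: z = 1.4 + 4.1/2 = 3.45 m.
Total vertical stress at mid-clay: σ_v = 19.5×1.4 + 17.7×2.05 = 63.585 kPa.
Pore pressure: u = 9.81×(3.45 − 0) = 33.845 kPa.
Initial effective stress: σ'_0 = σ_v − u = 63.585 − 33.845 = 29.74 kPa.
Stress increase at mid-clay by the 2:1 spreading method:
Δσ = qBL/((B+z)(L+z)) = 245×1.6×3.8/((1.6+3.45)(3.8+3.45)) = 40.686 kPa
Final effective stress: σ'_f = σ'_0 + Δσ = 29.74 + 40.686 = 70.426 kPa.
Normally consolidated clay, so the full stress increment lies on the virgin compression line:
S_c = C_c·H/(1+e₀)·log₁₀(σ'_f/σ'_0) = 0.37×4.1/(1+1.25)×log₁₀(70.426/29.74)
    = 0.67422 × 0.37439 = 0.2524 m

S_c ≈ 0.252 m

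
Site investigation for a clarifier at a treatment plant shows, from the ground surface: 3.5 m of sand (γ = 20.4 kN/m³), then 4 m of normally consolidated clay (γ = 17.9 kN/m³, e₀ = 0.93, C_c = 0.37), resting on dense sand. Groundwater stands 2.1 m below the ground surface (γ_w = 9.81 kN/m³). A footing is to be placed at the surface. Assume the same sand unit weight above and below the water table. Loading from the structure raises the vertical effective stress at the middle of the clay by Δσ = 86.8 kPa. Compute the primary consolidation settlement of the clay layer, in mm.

Mid-depth of clay below the ground surface: z = 3.5 + 4/2 = 5.5 m.
Total vertical stress at mid-clay: σ_v = 20.4×3.5 + 17.9×2 = 107.2 kPa.
Pore pressure: u = 9.81×(5.5 − 2.1) = 33.354 kPa.
Initial effective stress: σ'_0 = σ_v − u = 107.2 − 33.354 = 73.846 kPa.
Final effective stress: σ'_f = σ'_0 + Δσ = 73.846 + 86.8 = 160.65 kPa.
Normally consolidated clay, so the full stress increment lies on the virgin compression line:
S_c = C_c·H/(1+e₀)·log₁₀(σ'_f/σ'_0) = 0.37×4/(1+0.93)×log₁₀(160.65/73.846)
    = 0.76684 × 0.33755 = 0.2588 m

S_c ≈ 259 mm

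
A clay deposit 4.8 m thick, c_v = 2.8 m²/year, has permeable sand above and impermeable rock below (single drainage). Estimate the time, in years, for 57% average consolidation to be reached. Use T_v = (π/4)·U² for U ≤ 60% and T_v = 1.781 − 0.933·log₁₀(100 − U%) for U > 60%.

t ≈ 2.1 years

Drainage path length: H_d = H = 4.8 m (single drainage).
U ≤ 60%: T_v = (π/4)·U² = (π/4)×0.57² = 0.25518.
t = T_v·H_d²/c_v = 0.25518×4.8²/2.8 = 2.1 years.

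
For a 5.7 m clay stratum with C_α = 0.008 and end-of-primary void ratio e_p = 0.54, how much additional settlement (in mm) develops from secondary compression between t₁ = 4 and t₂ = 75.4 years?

S_s ≈ 37.8 mm

Secondary compression: S_s = C_α·H/(1+e_p)·log₁₀(t₂/t₁)
S_s = 0.008×5.7/(1+0.54)×log₁₀(75.4/4)
    = 0.02961 × 1.275 = 0.03776 m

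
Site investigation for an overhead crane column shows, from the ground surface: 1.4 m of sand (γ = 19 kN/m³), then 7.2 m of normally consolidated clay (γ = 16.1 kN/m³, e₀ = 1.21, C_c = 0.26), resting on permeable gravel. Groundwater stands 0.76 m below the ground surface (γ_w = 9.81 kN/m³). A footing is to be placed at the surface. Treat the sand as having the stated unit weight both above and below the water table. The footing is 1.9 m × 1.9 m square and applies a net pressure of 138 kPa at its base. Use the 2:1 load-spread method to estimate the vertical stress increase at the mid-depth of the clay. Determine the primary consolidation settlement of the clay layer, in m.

S_c ≈ 0.0802 m

Mid-depth of clay below the ground surface: z = 1.4 + 7.2/2 = 5 m.
Total vertical stress at mid-clay: σ_v = 19×1.4 + 16.1×3.6 = 84.56 kPa.
Pore pressure: u = 9.81×(5 − 0.76) = 41.594 kPa.
Initial effective stress: σ'_0 = σ_v − u = 84.56 − 41.594 = 42.966 kPa.
Stress increase at mid-clay by the 2:1 spreading method:
Δσ = qBL/((B+z)(L+z)) = 138×1.9×1.9/((1.9+5)(1.9+5)) = 10.464 kPa
Final effective stress: σ'_f = σ'_0 + Δσ = 42.966 + 10.464 = 53.43 kPa.
Normally consolidated clay, so the full stress increment lies on the virgin compression line:
S_c = C_c·H/(1+e₀)·log₁₀(σ'_f/σ'_0) = 0.26×7.2/(1+1.21)×log₁₀(53.43/42.966)
    = 0.84706 × 0.09466 = 0.08018 m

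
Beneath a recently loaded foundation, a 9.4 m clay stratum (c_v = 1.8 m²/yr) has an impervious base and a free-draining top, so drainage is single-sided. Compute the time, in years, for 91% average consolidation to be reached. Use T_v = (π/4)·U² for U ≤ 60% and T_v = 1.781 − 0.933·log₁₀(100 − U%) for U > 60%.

Drainage path length: H_d = H = 9.4 m (single drainage).
U > 60%: T_v = 1.781 − 0.933·log₁₀(100 − 91) = 0.89069.
t = T_v·H_d²/c_v = 0.89069×9.4²/1.8 = 43.72 years.

t ≈ 43.7 years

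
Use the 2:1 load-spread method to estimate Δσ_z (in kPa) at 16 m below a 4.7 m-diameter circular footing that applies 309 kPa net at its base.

By the 2:1 method the load spreads at 1 horizontal : 2 vertical, so at depth z the loaded area has grown by z in each plan dimension:
Δσ ≈ qD²/(D+z)² = 309×4.7²/(4.7+16)² = 15.93 kPa

Δσ_z ≈ 15.9 kPa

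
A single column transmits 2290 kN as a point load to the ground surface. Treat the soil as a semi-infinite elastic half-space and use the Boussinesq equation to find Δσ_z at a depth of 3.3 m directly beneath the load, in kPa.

Δσ_z ≈ 100 kPa

Boussinesq vertical stress below a point load on an elastic half-space:
Δσ_z = 3P/(2πz²) · [1 + (r/z)²]^(−5/2)
r/z = 0/3.3 = 0; [1+(r/z)²]^(−5/2) = 1.
Δσ_z = 3×2290/(2π×3.3²) × 1 = 100.4 × 1 = 100.4 kPa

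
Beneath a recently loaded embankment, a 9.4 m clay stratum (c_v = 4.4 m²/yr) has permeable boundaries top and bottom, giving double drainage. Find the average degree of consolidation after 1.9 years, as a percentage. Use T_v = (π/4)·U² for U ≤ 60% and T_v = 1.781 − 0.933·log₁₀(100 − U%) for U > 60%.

Drainage path length: H_d = H/2 = 4.7 m (double drainage).
T_v = c_v·t/H_d² = 4.4×1.9/4.7² = 0.37845.
T_v = 0.37845 corresponds to the U > 60% branch:
U = 1 − 10^((1.781 − T_v)/0.933)/100 = 0.6814

U ≈ 68.1 %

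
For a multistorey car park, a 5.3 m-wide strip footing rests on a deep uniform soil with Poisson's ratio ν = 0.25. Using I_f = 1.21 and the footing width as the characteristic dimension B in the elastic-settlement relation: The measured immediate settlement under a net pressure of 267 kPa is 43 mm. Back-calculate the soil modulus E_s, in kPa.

E_s ≈ 37300 kPa

S_e = q·B·(1−ν²)/E_s · I_f  ⇒  E_s = q·B·(1−ν²)·I_f / S_e.
E_s = 267 × 5.3 × 0.9375 × 1.21 / 0.043 = 37330 kPa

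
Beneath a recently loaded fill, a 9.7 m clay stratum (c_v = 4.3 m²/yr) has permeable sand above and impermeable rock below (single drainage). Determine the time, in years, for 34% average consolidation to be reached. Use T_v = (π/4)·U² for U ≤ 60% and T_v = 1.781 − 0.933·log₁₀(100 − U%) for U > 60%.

t ≈ 1.99 years

Drainage path length: H_d = H = 9.7 m (single drainage).
U ≤ 60%: T_v = (π/4)·U² = (π/4)×0.34² = 0.090792.
t = T_v·H_d²/c_v = 0.090792×9.7²/4.3 = 1.987 years.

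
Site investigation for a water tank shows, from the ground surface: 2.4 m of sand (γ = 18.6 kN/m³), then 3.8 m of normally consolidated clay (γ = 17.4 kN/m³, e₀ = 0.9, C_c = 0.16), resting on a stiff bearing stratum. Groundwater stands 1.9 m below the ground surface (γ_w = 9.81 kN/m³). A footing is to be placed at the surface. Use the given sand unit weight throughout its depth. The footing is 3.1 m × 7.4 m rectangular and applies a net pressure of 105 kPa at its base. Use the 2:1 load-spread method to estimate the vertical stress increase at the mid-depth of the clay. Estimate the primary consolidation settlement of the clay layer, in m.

S_c ≈ 0.0576 m

Mid-depth of clay below the ground surface: z = 2.4 + 3.8/2 = 4.3 m.
Total vertical stress at mid-clay: σ_v = 18.6×2.4 + 17.4×1.9 = 77.7 kPa.
Pore pressure: u = 9.81×(4.3 − 1.9) = 23.544 kPa.
Initial effective stress: σ'_0 = σ_v − u = 77.7 − 23.544 = 54.156 kPa.
Stress increase at mid-clay by the 2:1 spreading method:
Δσ = qBL/((B+z)(L+z)) = 105×3.1×7.4/((3.1+4.3)(7.4+4.3)) = 27.821 kPa
Final effective stress: σ'_f = σ'_0 + Δσ = 54.156 + 27.821 = 81.977 kPa.
Normally consolidated clay, so the full stress increment lies on the virgin compression line:
S_c = C_c·H/(1+e₀)·log₁₀(σ'_f/σ'_0) = 0.16×3.8/(1+0.9)×log₁₀(81.977/54.156)
    = 0.32 × 0.18005 = 0.05762 m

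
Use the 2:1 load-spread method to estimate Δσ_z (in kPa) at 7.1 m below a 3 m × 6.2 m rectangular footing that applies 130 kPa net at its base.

By the 2:1 method the load spreads at 1 horizontal : 2 vertical, so at depth z the loaded area has grown by z in each plan dimension:
Δσ = qBL/((B+z)(L+z)) = 130×3×6.2/((3+7.1)(6.2+7.1)) = 18 kPa

Δσ_z ≈ 18 kPa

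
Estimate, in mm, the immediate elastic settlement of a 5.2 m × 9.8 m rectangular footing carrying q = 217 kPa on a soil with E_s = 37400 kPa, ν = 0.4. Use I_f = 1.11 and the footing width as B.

S_e ≈ 28.1 mm

Immediate (elastic) settlement: S_e = q·B·(1−ν²)/E_s · I_f.
S_e = 217 × 5.2 × (1 − 0.4²) / 37400 × 1.11
    = 217 × 5.2 × 0.84 / 37400 × 1.11
    = 0.02813 m = 28.13 mm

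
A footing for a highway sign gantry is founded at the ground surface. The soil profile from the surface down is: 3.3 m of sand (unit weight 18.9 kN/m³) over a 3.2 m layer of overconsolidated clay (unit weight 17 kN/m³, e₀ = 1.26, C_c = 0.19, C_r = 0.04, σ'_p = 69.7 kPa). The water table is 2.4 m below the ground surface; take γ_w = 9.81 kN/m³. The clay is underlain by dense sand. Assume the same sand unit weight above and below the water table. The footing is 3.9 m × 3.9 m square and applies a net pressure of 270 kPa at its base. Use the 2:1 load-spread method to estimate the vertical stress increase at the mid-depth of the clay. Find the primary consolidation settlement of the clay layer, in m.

Mid-depth of clay below the ground surface: z = 3.3 + 3.2/2 = 4.9 m.
Total vertical stress at mid-clay: σ_v = 18.9×3.3 + 17×1.6 = 89.57 kPa.
Pore pressure: u = 9.81×(4.9 − 2.4) = 24.525 kPa.
Initial effective stress: σ'_0 = σ_v − u = 89.57 − 24.525 = 65.045 kPa.
Stress increase at mid-clay by the 2:1 spreading method:
Δσ = qBL/((B+z)(L+z)) = 270×3.9×3.9/((3.9+4.9)(3.9+4.9)) = 53.031 kPa
Final effective stress: σ'_f = 65.045 + 53.031 = 118.08 kPa.
σ'_f = 118.08 > σ'_p = 69.7 kPa, so the stress path crosses the preconsolidation pressure — recompression up to σ'_p, then virgin compression beyond:
S_c = H/(1+e₀)·[C_r·log₁₀(σ'_p/σ'_0) + C_c·log₁₀(σ'_f/σ'_p)]
    = 3.2/2.26 × [0.04×log₁₀(69.7/65.045) + 0.19×log₁₀(118.08/69.7)]
    = 1.4159 × [0.0012008 + 0.043499] = 0.06329 m

S_c ≈ 0.0633 m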